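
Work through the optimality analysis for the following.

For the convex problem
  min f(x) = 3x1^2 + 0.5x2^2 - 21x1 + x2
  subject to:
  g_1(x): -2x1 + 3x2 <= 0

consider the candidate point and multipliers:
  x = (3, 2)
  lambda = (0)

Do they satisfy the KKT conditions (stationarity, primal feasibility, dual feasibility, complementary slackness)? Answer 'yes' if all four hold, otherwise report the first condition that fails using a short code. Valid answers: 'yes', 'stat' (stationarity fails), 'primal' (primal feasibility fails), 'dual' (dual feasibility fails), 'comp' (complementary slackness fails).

Gradient of f: grad f(x) = Q x + c = (-3, 3)
Constraint values g_i(x) = a_i^T x - b_i:
  g_1((3, 2)) = 0
Stationarity residual: grad f(x) + sum_i lambda_i a_i = (-3, 3)
  -> stationarity FAILS
Primal feasibility (all g_i <= 0): OK
Dual feasibility (all lambda_i >= 0): OK
Complementary slackness (lambda_i * g_i(x) = 0 for all i): OK

Verdict: the first failing condition is stationarity -> stat.

stat


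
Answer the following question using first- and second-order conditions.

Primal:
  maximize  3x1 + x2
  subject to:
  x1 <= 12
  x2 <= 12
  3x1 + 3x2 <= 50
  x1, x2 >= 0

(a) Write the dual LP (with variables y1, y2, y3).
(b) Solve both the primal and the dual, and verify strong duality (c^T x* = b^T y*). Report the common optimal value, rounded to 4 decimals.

The standard primal-dual pair for 'max c^T x s.t. A x <= b, x >= 0' is:
  Dual:  min b^T y  s.t.  A^T y >= c,  y >= 0.

So the dual LP is:
  minimize  12y1 + 12y2 + 50y3
  subject to:
    y1 + 3y3 >= 3
    y2 + 3y3 >= 1
    y1, y2, y3 >= 0

Solving the primal: x* = (12, 4.6667).
  primal value c^T x* = 40.6667.
Solving the dual: y* = (2, 0, 0.3333).
  dual value b^T y* = 40.6667.
Strong duality: c^T x* = b^T y*. Confirmed.

40.6667


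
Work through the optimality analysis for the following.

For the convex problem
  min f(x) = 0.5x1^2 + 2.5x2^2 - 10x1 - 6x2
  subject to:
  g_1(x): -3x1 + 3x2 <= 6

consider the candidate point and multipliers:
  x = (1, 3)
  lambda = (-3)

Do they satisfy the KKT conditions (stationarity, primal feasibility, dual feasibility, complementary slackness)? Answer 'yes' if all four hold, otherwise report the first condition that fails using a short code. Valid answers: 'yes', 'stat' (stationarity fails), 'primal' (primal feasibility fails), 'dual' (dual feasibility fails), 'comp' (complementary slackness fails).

Gradient of f: grad f(x) = Q x + c = (-9, 9)
Constraint values g_i(x) = a_i^T x - b_i:
  g_1((1, 3)) = 0
Stationarity residual: grad f(x) + sum_i lambda_i a_i = (0, 0)
  -> stationarity OK
Primal feasibility (all g_i <= 0): OK
Dual feasibility (all lambda_i >= 0): FAILS
Complementary slackness (lambda_i * g_i(x) = 0 for all i): OK

Verdict: the first failing condition is dual_feasibility -> dual.

dual


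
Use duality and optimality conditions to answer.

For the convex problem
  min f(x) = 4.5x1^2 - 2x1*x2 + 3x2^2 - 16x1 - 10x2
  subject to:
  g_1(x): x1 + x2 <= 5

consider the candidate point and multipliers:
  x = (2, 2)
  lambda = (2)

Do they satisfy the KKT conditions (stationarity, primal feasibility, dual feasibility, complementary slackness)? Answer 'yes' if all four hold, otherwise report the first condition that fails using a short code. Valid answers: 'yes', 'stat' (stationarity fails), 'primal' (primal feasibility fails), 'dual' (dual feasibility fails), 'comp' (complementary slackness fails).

Gradient of f: grad f(x) = Q x + c = (-2, -2)
Constraint values g_i(x) = a_i^T x - b_i:
  g_1((2, 2)) = -1
Stationarity residual: grad f(x) + sum_i lambda_i a_i = (0, 0)
  -> stationarity OK
Primal feasibility (all g_i <= 0): OK
Dual feasibility (all lambda_i >= 0): OK
Complementary slackness (lambda_i * g_i(x) = 0 for all i): FAILS

Verdict: the first failing condition is complementary_slackness -> comp.

comp


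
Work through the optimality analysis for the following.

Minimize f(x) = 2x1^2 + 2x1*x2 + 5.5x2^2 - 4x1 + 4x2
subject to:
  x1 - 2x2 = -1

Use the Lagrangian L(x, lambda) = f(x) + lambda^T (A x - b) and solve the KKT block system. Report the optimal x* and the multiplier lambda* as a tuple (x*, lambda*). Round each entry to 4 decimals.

Form the Lagrangian:
  L(x, lambda) = (1/2) x^T Q x + c^T x + lambda^T (A x - b)
Stationarity (grad_x L = 0): Q x + c + A^T lambda = 0.
Primal feasibility: A x = b.

This gives the KKT block system:
  [ Q   A^T ] [ x     ]   [-c ]
  [ A    0  ] [ lambda ] = [ b ]

Solving the linear system:
  x*      = (-0.2, 0.4)
  lambda* = (4)
  f(x*)   = 3.2

x* = (-0.2, 0.4), lambda* = (4)


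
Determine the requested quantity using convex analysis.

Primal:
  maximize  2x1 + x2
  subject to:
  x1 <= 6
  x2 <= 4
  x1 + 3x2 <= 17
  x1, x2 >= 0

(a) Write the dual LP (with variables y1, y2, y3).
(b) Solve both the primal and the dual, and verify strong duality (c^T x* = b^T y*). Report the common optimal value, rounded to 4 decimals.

The standard primal-dual pair for 'max c^T x s.t. A x <= b, x >= 0' is:
  Dual:  min b^T y  s.t.  A^T y >= c,  y >= 0.

So the dual LP is:
  minimize  6y1 + 4y2 + 17y3
  subject to:
    y1 + y3 >= 2
    y2 + 3y3 >= 1
    y1, y2, y3 >= 0

Solving the primal: x* = (6, 3.6667).
  primal value c^T x* = 15.6667.
Solving the dual: y* = (1.6667, 0, 0.3333).
  dual value b^T y* = 15.6667.
Strong duality: c^T x* = b^T y*. Confirmed.

15.6667


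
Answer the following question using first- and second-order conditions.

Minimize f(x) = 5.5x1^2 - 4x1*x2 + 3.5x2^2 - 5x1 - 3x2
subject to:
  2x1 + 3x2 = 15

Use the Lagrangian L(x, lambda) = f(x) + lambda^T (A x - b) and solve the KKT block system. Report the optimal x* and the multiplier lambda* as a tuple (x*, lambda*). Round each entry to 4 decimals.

Form the Lagrangian:
  L(x, lambda) = (1/2) x^T Q x + c^T x + lambda^T (A x - b)
Stationarity (grad_x L = 0): Q x + c + A^T lambda = 0.
Primal feasibility: A x = b.

This gives the KKT block system:
  [ Q   A^T ] [ x     ]   [-c ]
  [ A    0  ] [ lambda ] = [ b ]

Solving the linear system:
  x*      = (2.3829, 3.4114)
  lambda* = (-3.7829)
  f(x*)   = 17.2971

x* = (2.3829, 3.4114), lambda* = (-3.7829)


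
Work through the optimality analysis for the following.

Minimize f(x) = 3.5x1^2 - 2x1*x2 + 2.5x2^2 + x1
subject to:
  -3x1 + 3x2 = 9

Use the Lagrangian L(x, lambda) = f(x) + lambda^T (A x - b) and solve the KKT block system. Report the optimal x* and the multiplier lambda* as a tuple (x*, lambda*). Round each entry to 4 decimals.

Form the Lagrangian:
  L(x, lambda) = (1/2) x^T Q x + c^T x + lambda^T (A x - b)
Stationarity (grad_x L = 0): Q x + c + A^T lambda = 0.
Primal feasibility: A x = b.

This gives the KKT block system:
  [ Q   A^T ] [ x     ]   [-c ]
  [ A    0  ] [ lambda ] = [ b ]

Solving the linear system:
  x*      = (-1.25, 1.75)
  lambda* = (-3.75)
  f(x*)   = 16.25

x* = (-1.25, 1.75), lambda* = (-3.75)


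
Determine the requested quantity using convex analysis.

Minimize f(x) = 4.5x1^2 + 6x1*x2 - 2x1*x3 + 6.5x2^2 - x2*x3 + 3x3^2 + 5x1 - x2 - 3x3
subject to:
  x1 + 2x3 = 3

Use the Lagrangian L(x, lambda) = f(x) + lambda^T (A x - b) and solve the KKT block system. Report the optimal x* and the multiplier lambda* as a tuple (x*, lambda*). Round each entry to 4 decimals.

Form the Lagrangian:
  L(x, lambda) = (1/2) x^T Q x + c^T x + lambda^T (A x - b)
Stationarity (grad_x L = 0): Q x + c + A^T lambda = 0.
Primal feasibility: A x = b.

This gives the KKT block system:
  [ Q   A^T ] [ x     ]   [-c ]
  [ A    0  ] [ lambda ] = [ b ]

Solving the linear system:
  x*      = (-0.027, 0.2058, 1.5135)
  lambda* = (-2.9647)
  f(x*)   = 2.0062

x* = (-0.027, 0.2058, 1.5135), lambda* = (-2.9647)


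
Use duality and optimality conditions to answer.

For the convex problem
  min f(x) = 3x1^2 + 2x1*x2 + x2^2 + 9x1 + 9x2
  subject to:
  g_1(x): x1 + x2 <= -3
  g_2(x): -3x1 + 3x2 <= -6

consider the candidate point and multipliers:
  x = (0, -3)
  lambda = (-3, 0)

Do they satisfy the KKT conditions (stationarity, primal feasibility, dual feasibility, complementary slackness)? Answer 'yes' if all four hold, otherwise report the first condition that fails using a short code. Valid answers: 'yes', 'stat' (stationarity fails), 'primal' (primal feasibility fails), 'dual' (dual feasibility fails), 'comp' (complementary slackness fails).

Gradient of f: grad f(x) = Q x + c = (3, 3)
Constraint values g_i(x) = a_i^T x - b_i:
  g_1((0, -3)) = 0
  g_2((0, -3)) = -3
Stationarity residual: grad f(x) + sum_i lambda_i a_i = (0, 0)
  -> stationarity OK
Primal feasibility (all g_i <= 0): OK
Dual feasibility (all lambda_i >= 0): FAILS
Complementary slackness (lambda_i * g_i(x) = 0 for all i): OK

Verdict: the first failing condition is dual_feasibility -> dual.

dual


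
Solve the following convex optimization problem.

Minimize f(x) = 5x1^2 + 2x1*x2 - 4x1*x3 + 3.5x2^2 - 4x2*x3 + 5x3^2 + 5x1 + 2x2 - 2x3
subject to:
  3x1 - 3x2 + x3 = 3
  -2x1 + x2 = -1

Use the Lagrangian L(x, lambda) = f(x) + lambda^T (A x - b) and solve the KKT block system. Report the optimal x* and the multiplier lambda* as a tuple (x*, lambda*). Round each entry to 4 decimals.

Form the Lagrangian:
  L(x, lambda) = (1/2) x^T Q x + c^T x + lambda^T (A x - b)
Stationarity (grad_x L = 0): Q x + c + A^T lambda = 0.
Primal feasibility: A x = b.

This gives the KKT block system:
  [ Q   A^T ] [ x     ]   [-c ]
  [ A    0  ] [ lambda ] = [ b ]

Solving the linear system:
  x*      = (0.0156, -0.9687, 0.0469)
  lambda* = (-2.2812, -1.9062)
  f(x*)   = 1.4922

x* = (0.0156, -0.9687, 0.0469), lambda* = (-2.2812, -1.9062)


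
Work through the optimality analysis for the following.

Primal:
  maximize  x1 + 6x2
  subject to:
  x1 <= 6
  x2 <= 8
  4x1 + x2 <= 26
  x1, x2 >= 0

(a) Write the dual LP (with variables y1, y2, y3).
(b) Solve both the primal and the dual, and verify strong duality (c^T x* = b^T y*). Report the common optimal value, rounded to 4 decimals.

The standard primal-dual pair for 'max c^T x s.t. A x <= b, x >= 0' is:
  Dual:  min b^T y  s.t.  A^T y >= c,  y >= 0.

So the dual LP is:
  minimize  6y1 + 8y2 + 26y3
  subject to:
    y1 + 4y3 >= 1
    y2 + y3 >= 6
    y1, y2, y3 >= 0

Solving the primal: x* = (4.5, 8).
  primal value c^T x* = 52.5.
Solving the dual: y* = (0, 5.75, 0.25).
  dual value b^T y* = 52.5.
Strong duality: c^T x* = b^T y*. Confirmed.

52.5


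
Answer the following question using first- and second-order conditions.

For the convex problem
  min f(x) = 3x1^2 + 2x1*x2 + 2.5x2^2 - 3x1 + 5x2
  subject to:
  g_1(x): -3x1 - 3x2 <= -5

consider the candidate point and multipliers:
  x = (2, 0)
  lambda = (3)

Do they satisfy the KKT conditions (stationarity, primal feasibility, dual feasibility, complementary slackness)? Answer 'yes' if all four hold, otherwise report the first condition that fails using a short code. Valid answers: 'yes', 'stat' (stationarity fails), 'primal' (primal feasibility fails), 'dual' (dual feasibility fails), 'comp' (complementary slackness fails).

Gradient of f: grad f(x) = Q x + c = (9, 9)
Constraint values g_i(x) = a_i^T x - b_i:
  g_1((2, 0)) = -1
Stationarity residual: grad f(x) + sum_i lambda_i a_i = (0, 0)
  -> stationarity OK
Primal feasibility (all g_i <= 0): OK
Dual feasibility (all lambda_i >= 0): OK
Complementary slackness (lambda_i * g_i(x) = 0 for all i): FAILS

Verdict: the first failing condition is complementary_slackness -> comp.

comp


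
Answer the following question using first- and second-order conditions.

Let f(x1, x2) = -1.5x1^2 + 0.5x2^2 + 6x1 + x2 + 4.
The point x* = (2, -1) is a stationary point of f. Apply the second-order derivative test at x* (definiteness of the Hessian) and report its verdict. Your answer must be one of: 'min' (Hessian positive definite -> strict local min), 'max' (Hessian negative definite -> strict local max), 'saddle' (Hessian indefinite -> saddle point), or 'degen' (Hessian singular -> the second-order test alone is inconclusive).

Compute the Hessian H = grad^2 f:
  H = [[-3, 0], [0, 1]]
Verify stationarity: grad f(x*) = H x* + g = (0, 0).
Eigenvalues of H: -3, 1.
Eigenvalues have mixed signs, so H is indefinite -> x* is a saddle point.

saddle


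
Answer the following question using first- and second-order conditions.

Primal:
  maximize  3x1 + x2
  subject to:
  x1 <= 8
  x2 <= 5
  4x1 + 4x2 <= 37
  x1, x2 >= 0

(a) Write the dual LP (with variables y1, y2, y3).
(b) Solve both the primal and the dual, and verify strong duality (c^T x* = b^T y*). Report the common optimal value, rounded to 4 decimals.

The standard primal-dual pair for 'max c^T x s.t. A x <= b, x >= 0' is:
  Dual:  min b^T y  s.t.  A^T y >= c,  y >= 0.

So the dual LP is:
  minimize  8y1 + 5y2 + 37y3
  subject to:
    y1 + 4y3 >= 3
    y2 + 4y3 >= 1
    y1, y2, y3 >= 0

Solving the primal: x* = (8, 1.25).
  primal value c^T x* = 25.25.
Solving the dual: y* = (2, 0, 0.25).
  dual value b^T y* = 25.25.
Strong duality: c^T x* = b^T y*. Confirmed.

25.25


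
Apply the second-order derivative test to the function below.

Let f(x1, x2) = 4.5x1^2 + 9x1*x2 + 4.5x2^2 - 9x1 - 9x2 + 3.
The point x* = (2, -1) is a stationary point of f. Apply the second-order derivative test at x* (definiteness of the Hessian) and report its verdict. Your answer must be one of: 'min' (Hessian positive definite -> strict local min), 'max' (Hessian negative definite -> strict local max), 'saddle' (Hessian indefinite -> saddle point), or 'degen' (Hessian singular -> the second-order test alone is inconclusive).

Compute the Hessian H = grad^2 f:
  H = [[9, 9], [9, 9]]
Verify stationarity: grad f(x*) = H x* + g = (0, 0).
Eigenvalues of H: 0, 18.
H has a zero eigenvalue (singular; positive semidefinite but not definite), so H is neither positive definite, negative definite, nor indefinite. The second-order test alone is inconclusive -> degen.
(Indeed, f is constant along the null direction of H through x*, so x* is not a strict local extremum.)

degen


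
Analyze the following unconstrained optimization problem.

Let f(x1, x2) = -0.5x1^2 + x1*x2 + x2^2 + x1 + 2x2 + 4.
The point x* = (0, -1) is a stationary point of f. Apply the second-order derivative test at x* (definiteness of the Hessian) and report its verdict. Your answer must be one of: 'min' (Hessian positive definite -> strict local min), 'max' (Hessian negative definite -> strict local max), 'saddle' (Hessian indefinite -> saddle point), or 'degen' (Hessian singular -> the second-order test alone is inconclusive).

Compute the Hessian H = grad^2 f:
  H = [[-1, 1], [1, 2]]
Verify stationarity: grad f(x*) = H x* + g = (0, 0).
Eigenvalues of H: -1.3028, 2.3028.
Eigenvalues have mixed signs, so H is indefinite -> x* is a saddle point.

saddle


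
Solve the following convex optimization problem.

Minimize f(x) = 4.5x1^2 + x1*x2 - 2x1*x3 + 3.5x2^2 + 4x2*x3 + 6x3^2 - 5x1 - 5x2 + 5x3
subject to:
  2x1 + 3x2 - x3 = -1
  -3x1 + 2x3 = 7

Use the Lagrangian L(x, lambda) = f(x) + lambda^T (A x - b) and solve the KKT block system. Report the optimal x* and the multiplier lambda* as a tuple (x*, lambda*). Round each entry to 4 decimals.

Form the Lagrangian:
  L(x, lambda) = (1/2) x^T Q x + c^T x + lambda^T (A x - b)
Stationarity (grad_x L = 0): Q x + c + A^T lambda = 0.
Primal feasibility: A x = b.

This gives the KKT block system:
  [ Q   A^T ] [ x     ]   [-c ]
  [ A    0  ] [ lambda ] = [ b ]

Solving the linear system:
  x*      = (-2.2203, 1.2034, 0.1695)
  lambda* = (-0.6271, -8.4576)
  f(x*)   = 32.2542

x* = (-2.2203, 1.2034, 0.1695), lambda* = (-0.6271, -8.4576)


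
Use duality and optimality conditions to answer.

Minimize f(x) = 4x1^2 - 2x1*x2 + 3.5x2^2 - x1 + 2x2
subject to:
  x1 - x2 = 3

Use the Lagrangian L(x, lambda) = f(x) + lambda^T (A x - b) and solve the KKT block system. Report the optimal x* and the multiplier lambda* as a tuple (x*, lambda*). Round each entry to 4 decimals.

Form the Lagrangian:
  L(x, lambda) = (1/2) x^T Q x + c^T x + lambda^T (A x - b)
Stationarity (grad_x L = 0): Q x + c + A^T lambda = 0.
Primal feasibility: A x = b.

This gives the KKT block system:
  [ Q   A^T ] [ x     ]   [-c ]
  [ A    0  ] [ lambda ] = [ b ]

Solving the linear system:
  x*      = (1.2727, -1.7273)
  lambda* = (-12.6364)
  f(x*)   = 16.5909

x* = (1.2727, -1.7273), lambda* = (-12.6364)


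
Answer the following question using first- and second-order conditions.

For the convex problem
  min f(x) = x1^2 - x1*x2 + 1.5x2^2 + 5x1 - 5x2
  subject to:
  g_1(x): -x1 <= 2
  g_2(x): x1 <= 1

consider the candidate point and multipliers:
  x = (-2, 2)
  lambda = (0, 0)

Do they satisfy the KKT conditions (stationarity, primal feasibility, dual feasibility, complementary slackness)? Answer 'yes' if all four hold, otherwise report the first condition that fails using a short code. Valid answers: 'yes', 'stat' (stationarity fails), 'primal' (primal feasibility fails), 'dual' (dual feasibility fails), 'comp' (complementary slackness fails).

Gradient of f: grad f(x) = Q x + c = (-1, 3)
Constraint values g_i(x) = a_i^T x - b_i:
  g_1((-2, 2)) = 0
  g_2((-2, 2)) = -3
Stationarity residual: grad f(x) + sum_i lambda_i a_i = (-1, 3)
  -> stationarity FAILS
Primal feasibility (all g_i <= 0): OK
Dual feasibility (all lambda_i >= 0): OK
Complementary slackness (lambda_i * g_i(x) = 0 for all i): OK

Verdict: the first failing condition is stationarity -> stat.

stat


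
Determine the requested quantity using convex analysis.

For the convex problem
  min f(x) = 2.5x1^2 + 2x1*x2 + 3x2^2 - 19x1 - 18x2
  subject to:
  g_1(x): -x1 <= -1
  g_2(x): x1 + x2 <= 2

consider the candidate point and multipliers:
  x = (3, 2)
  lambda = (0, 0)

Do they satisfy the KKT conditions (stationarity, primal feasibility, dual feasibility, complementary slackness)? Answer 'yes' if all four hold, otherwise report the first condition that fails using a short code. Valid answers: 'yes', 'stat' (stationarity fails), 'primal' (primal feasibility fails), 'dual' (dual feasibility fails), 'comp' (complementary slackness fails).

Gradient of f: grad f(x) = Q x + c = (0, 0)
Constraint values g_i(x) = a_i^T x - b_i:
  g_1((3, 2)) = -2
  g_2((3, 2)) = 3
Stationarity residual: grad f(x) + sum_i lambda_i a_i = (0, 0)
  -> stationarity OK
Primal feasibility (all g_i <= 0): FAILS
Dual feasibility (all lambda_i >= 0): OK
Complementary slackness (lambda_i * g_i(x) = 0 for all i): OK

Verdict: the first failing condition is primal_feasibility -> primal.

primal


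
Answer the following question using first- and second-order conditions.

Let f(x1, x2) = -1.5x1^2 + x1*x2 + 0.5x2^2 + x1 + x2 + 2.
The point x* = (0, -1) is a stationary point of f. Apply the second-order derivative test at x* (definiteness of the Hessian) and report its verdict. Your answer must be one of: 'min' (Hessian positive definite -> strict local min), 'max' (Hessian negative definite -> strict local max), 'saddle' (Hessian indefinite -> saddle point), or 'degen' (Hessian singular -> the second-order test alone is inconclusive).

Compute the Hessian H = grad^2 f:
  H = [[-3, 1], [1, 1]]
Verify stationarity: grad f(x*) = H x* + g = (0, 0).
Eigenvalues of H: -3.2361, 1.2361.
Eigenvalues have mixed signs, so H is indefinite -> x* is a saddle point.

saddle


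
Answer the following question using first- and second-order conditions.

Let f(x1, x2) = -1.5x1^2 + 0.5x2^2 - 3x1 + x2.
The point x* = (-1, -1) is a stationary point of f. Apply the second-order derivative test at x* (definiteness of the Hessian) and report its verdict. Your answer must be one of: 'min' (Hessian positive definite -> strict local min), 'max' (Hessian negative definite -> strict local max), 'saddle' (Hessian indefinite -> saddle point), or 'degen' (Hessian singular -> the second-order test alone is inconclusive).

Compute the Hessian H = grad^2 f:
  H = [[-3, 0], [0, 1]]
Verify stationarity: grad f(x*) = H x* + g = (0, 0).
Eigenvalues of H: -3, 1.
Eigenvalues have mixed signs, so H is indefinite -> x* is a saddle point.

saddle


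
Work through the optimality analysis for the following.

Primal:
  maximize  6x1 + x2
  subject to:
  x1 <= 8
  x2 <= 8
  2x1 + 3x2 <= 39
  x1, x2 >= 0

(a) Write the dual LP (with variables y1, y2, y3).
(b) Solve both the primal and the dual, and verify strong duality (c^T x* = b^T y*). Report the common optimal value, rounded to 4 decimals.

The standard primal-dual pair for 'max c^T x s.t. A x <= b, x >= 0' is:
  Dual:  min b^T y  s.t.  A^T y >= c,  y >= 0.

So the dual LP is:
  minimize  8y1 + 8y2 + 39y3
  subject to:
    y1 + 2y3 >= 6
    y2 + 3y3 >= 1
    y1, y2, y3 >= 0

Solving the primal: x* = (8, 7.6667).
  primal value c^T x* = 55.6667.
Solving the dual: y* = (5.3333, 0, 0.3333).
  dual value b^T y* = 55.6667.
Strong duality: c^T x* = b^T y*. Confirmed.

55.6667


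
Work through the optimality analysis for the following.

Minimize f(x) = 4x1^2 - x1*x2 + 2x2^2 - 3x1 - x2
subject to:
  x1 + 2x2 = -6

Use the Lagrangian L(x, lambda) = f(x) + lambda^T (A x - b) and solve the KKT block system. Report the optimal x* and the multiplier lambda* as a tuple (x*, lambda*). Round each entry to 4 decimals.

Form the Lagrangian:
  L(x, lambda) = (1/2) x^T Q x + c^T x + lambda^T (A x - b)
Stationarity (grad_x L = 0): Q x + c + A^T lambda = 0.
Primal feasibility: A x = b.

This gives the KKT block system:
  [ Q   A^T ] [ x     ]   [-c ]
  [ A    0  ] [ lambda ] = [ b ]

Solving the linear system:
  x*      = (-0.65, -2.675)
  lambda* = (5.525)
  f(x*)   = 18.8875

x* = (-0.65, -2.675), lambda* = (5.525)


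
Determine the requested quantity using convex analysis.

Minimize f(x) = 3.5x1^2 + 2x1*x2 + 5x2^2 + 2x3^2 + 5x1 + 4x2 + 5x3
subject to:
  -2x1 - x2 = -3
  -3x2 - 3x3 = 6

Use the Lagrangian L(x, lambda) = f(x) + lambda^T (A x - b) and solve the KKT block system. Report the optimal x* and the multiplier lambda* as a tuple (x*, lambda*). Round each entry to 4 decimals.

Form the Lagrangian:
  L(x, lambda) = (1/2) x^T Q x + c^T x + lambda^T (A x - b)
Stationarity (grad_x L = 0): Q x + c + A^T lambda = 0.
Primal feasibility: A x = b.

This gives the KKT block system:
  [ Q   A^T ] [ x     ]   [-c ]
  [ A    0  ] [ lambda ] = [ b ]

Solving the linear system:
  x*      = (1.5818, -0.1636, -1.8364)
  lambda* = (7.8727, -0.7818)
  f(x*)   = 13.1909

x* = (1.5818, -0.1636, -1.8364), lambda* = (7.8727, -0.7818)


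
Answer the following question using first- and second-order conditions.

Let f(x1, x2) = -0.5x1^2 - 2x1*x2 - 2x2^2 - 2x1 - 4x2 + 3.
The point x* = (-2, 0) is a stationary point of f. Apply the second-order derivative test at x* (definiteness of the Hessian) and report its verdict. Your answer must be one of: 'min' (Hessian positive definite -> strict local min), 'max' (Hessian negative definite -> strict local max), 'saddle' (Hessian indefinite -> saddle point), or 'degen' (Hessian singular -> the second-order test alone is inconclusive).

Compute the Hessian H = grad^2 f:
  H = [[-1, -2], [-2, -4]]
Verify stationarity: grad f(x*) = H x* + g = (0, 0).
Eigenvalues of H: -5, 0.
H has a zero eigenvalue (singular; negative semidefinite but not definite), so H is neither positive definite, negative definite, nor indefinite. The second-order test alone is inconclusive -> degen.
(Indeed, f is constant along the null direction of H through x*, so x* is not a strict local extremum.)

degen


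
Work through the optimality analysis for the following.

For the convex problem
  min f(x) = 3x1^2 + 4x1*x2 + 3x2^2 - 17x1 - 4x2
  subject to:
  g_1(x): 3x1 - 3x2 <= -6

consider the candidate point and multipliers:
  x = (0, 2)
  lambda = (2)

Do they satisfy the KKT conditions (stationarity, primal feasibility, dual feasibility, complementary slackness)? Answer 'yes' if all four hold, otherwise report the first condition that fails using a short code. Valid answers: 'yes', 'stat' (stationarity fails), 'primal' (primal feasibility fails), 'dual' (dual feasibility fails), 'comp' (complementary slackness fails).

Gradient of f: grad f(x) = Q x + c = (-9, 8)
Constraint values g_i(x) = a_i^T x - b_i:
  g_1((0, 2)) = 0
Stationarity residual: grad f(x) + sum_i lambda_i a_i = (-3, 2)
  -> stationarity FAILS
Primal feasibility (all g_i <= 0): OK
Dual feasibility (all lambda_i >= 0): OK
Complementary slackness (lambda_i * g_i(x) = 0 for all i): OK

Verdict: the first failing condition is stationarity -> stat.

stat


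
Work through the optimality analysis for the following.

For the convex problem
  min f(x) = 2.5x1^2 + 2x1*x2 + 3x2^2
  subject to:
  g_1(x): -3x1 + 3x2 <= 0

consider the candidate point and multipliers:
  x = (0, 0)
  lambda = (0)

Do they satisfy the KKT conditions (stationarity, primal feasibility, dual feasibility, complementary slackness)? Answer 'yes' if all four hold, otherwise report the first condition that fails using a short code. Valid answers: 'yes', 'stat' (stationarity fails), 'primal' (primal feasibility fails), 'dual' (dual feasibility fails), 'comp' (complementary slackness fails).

Gradient of f: grad f(x) = Q x + c = (0, 0)
Constraint values g_i(x) = a_i^T x - b_i:
  g_1((0, 0)) = 0
Stationarity residual: grad f(x) + sum_i lambda_i a_i = (0, 0)
  -> stationarity OK
Primal feasibility (all g_i <= 0): OK
Dual feasibility (all lambda_i >= 0): OK
Complementary slackness (lambda_i * g_i(x) = 0 for all i): OK

Verdict: yes, KKT holds.

yes


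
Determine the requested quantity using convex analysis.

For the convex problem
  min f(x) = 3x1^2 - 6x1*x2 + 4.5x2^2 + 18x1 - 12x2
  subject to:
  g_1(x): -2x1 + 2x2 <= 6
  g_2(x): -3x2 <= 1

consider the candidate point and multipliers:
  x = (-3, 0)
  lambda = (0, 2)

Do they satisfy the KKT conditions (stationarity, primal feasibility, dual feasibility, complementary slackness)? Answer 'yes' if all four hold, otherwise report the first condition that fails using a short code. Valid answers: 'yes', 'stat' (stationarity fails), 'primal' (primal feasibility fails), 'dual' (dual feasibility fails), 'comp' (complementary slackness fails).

Gradient of f: grad f(x) = Q x + c = (0, 6)
Constraint values g_i(x) = a_i^T x - b_i:
  g_1((-3, 0)) = 0
  g_2((-3, 0)) = -1
Stationarity residual: grad f(x) + sum_i lambda_i a_i = (0, 0)
  -> stationarity OK
Primal feasibility (all g_i <= 0): OK
Dual feasibility (all lambda_i >= 0): OK
Complementary slackness (lambda_i * g_i(x) = 0 for all i): FAILS

Verdict: the first failing condition is complementary_slackness -> comp.

comp


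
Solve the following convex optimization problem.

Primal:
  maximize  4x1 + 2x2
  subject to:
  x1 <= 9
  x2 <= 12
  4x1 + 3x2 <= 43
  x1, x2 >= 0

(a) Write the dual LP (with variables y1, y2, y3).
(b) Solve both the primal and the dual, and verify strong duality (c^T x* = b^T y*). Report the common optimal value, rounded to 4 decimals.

The standard primal-dual pair for 'max c^T x s.t. A x <= b, x >= 0' is:
  Dual:  min b^T y  s.t.  A^T y >= c,  y >= 0.

So the dual LP is:
  minimize  9y1 + 12y2 + 43y3
  subject to:
    y1 + 4y3 >= 4
    y2 + 3y3 >= 2
    y1, y2, y3 >= 0

Solving the primal: x* = (9, 2.3333).
  primal value c^T x* = 40.6667.
Solving the dual: y* = (1.3333, 0, 0.6667).
  dual value b^T y* = 40.6667.
Strong duality: c^T x* = b^T y*. Confirmed.

40.6667


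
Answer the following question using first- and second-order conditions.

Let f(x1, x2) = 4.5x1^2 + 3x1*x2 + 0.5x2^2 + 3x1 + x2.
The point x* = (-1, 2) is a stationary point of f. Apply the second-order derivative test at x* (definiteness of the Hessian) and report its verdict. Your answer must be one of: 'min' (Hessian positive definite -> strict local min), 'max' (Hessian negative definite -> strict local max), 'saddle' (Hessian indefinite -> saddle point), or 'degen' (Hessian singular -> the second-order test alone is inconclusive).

Compute the Hessian H = grad^2 f:
  H = [[9, 3], [3, 1]]
Verify stationarity: grad f(x*) = H x* + g = (0, 0).
Eigenvalues of H: 0, 10.
H has a zero eigenvalue (singular; positive semidefinite but not definite), so H is neither positive definite, negative definite, nor indefinite. The second-order test alone is inconclusive -> degen.
(Indeed, f is constant along the null direction of H through x*, so x* is not a strict local extremum.)

degen


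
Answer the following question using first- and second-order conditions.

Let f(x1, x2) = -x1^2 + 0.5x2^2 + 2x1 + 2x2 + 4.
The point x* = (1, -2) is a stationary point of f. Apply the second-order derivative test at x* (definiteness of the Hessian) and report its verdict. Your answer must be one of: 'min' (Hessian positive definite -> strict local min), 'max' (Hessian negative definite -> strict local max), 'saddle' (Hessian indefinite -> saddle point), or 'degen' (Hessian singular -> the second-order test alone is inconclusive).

Compute the Hessian H = grad^2 f:
  H = [[-2, 0], [0, 1]]
Verify stationarity: grad f(x*) = H x* + g = (0, 0).
Eigenvalues of H: -2, 1.
Eigenvalues have mixed signs, so H is indefinite -> x* is a saddle point.

saddle


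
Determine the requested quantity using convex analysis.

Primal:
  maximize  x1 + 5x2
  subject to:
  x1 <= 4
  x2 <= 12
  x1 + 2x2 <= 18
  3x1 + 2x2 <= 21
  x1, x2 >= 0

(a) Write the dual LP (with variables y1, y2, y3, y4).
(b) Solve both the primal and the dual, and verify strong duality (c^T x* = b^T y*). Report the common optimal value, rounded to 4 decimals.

The standard primal-dual pair for 'max c^T x s.t. A x <= b, x >= 0' is:
  Dual:  min b^T y  s.t.  A^T y >= c,  y >= 0.

So the dual LP is:
  minimize  4y1 + 12y2 + 18y3 + 21y4
  subject to:
    y1 + y3 + 3y4 >= 1
    y2 + 2y3 + 2y4 >= 5
    y1, y2, y3, y4 >= 0

Solving the primal: x* = (0, 9).
  primal value c^T x* = 45.
Solving the dual: y* = (0, 0, 2.5, 0).
  dual value b^T y* = 45.
Strong duality: c^T x* = b^T y*. Confirmed.

45


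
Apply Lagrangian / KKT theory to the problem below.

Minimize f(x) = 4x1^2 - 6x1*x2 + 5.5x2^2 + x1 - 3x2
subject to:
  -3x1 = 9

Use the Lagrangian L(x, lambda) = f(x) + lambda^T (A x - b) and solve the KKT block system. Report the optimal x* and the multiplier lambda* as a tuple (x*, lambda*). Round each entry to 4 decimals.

Form the Lagrangian:
  L(x, lambda) = (1/2) x^T Q x + c^T x + lambda^T (A x - b)
Stationarity (grad_x L = 0): Q x + c + A^T lambda = 0.
Primal feasibility: A x = b.

This gives the KKT block system:
  [ Q   A^T ] [ x     ]   [-c ]
  [ A    0  ] [ lambda ] = [ b ]

Solving the linear system:
  x*      = (-3, -1.3636)
  lambda* = (-4.9394)
  f(x*)   = 22.7727

x* = (-3, -1.3636), lambda* = (-4.9394)


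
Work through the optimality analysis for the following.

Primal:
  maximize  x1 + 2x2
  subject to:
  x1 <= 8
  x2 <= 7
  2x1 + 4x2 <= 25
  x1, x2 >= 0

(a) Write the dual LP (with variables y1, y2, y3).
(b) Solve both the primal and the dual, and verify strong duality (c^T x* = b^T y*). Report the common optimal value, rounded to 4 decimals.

The standard primal-dual pair for 'max c^T x s.t. A x <= b, x >= 0' is:
  Dual:  min b^T y  s.t.  A^T y >= c,  y >= 0.

So the dual LP is:
  minimize  8y1 + 7y2 + 25y3
  subject to:
    y1 + 2y3 >= 1
    y2 + 4y3 >= 2
    y1, y2, y3 >= 0

Solving the primal: x* = (0, 6.25).
  primal value c^T x* = 12.5.
Solving the dual: y* = (0, 0, 0.5).
  dual value b^T y* = 12.5.
Strong duality: c^T x* = b^T y*. Confirmed.

12.5


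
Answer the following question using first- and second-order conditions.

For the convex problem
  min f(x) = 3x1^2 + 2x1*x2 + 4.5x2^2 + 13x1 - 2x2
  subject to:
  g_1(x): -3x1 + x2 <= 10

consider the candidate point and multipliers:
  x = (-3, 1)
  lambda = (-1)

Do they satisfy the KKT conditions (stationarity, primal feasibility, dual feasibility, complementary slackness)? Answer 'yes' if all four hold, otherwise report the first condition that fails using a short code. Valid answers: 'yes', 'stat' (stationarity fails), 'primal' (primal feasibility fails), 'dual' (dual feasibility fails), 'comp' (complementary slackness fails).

Gradient of f: grad f(x) = Q x + c = (-3, 1)
Constraint values g_i(x) = a_i^T x - b_i:
  g_1((-3, 1)) = 0
Stationarity residual: grad f(x) + sum_i lambda_i a_i = (0, 0)
  -> stationarity OK
Primal feasibility (all g_i <= 0): OK
Dual feasibility (all lambda_i >= 0): FAILS
Complementary slackness (lambda_i * g_i(x) = 0 for all i): OK

Verdict: the first failing condition is dual_feasibility -> dual.

dual


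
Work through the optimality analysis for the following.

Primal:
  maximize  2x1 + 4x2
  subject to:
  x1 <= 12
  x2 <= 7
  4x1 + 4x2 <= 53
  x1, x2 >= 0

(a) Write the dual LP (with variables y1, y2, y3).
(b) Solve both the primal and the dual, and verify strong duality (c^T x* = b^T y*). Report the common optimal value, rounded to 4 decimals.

The standard primal-dual pair for 'max c^T x s.t. A x <= b, x >= 0' is:
  Dual:  min b^T y  s.t.  A^T y >= c,  y >= 0.

So the dual LP is:
  minimize  12y1 + 7y2 + 53y3
  subject to:
    y1 + 4y3 >= 2
    y2 + 4y3 >= 4
    y1, y2, y3 >= 0

Solving the primal: x* = (6.25, 7).
  primal value c^T x* = 40.5.
Solving the dual: y* = (0, 2, 0.5).
  dual value b^T y* = 40.5.
Strong duality: c^T x* = b^T y*. Confirmed.

40.5


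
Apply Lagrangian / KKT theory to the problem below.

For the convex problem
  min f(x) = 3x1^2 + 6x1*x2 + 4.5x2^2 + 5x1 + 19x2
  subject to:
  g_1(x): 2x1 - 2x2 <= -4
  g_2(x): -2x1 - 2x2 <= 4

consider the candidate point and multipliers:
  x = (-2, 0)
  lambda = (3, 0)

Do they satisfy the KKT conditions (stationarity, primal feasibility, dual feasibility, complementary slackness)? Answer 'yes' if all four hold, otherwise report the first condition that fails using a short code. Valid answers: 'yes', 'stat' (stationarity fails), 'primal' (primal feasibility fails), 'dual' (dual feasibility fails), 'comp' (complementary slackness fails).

Gradient of f: grad f(x) = Q x + c = (-7, 7)
Constraint values g_i(x) = a_i^T x - b_i:
  g_1((-2, 0)) = 0
  g_2((-2, 0)) = 0
Stationarity residual: grad f(x) + sum_i lambda_i a_i = (-1, 1)
  -> stationarity FAILS
Primal feasibility (all g_i <= 0): OK
Dual feasibility (all lambda_i >= 0): OK
Complementary slackness (lambda_i * g_i(x) = 0 for all i): OK

Verdict: the first failing condition is stationarity -> stat.

stat


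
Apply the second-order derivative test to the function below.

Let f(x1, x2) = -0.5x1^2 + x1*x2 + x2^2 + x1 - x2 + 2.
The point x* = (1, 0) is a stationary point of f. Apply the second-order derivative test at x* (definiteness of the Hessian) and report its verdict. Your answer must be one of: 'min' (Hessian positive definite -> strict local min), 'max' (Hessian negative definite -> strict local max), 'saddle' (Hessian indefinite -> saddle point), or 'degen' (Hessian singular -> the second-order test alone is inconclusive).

Compute the Hessian H = grad^2 f:
  H = [[-1, 1], [1, 2]]
Verify stationarity: grad f(x*) = H x* + g = (0, 0).
Eigenvalues of H: -1.3028, 2.3028.
Eigenvalues have mixed signs, so H is indefinite -> x* is a saddle point.

saddle


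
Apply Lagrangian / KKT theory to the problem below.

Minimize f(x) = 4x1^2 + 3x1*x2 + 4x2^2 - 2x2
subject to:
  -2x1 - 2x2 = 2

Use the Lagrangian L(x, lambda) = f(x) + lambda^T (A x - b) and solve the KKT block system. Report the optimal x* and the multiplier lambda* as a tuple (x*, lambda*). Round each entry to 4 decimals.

Form the Lagrangian:
  L(x, lambda) = (1/2) x^T Q x + c^T x + lambda^T (A x - b)
Stationarity (grad_x L = 0): Q x + c + A^T lambda = 0.
Primal feasibility: A x = b.

This gives the KKT block system:
  [ Q   A^T ] [ x     ]   [-c ]
  [ A    0  ] [ lambda ] = [ b ]

Solving the linear system:
  x*      = (-0.7, -0.3)
  lambda* = (-3.25)
  f(x*)   = 3.55

x* = (-0.7, -0.3), lambda* = (-3.25)


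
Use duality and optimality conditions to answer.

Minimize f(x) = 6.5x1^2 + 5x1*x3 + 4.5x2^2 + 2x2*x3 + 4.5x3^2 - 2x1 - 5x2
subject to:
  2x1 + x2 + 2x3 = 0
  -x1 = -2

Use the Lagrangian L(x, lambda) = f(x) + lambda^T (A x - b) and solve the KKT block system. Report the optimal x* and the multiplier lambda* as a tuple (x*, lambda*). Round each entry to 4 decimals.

Form the Lagrangian:
  L(x, lambda) = (1/2) x^T Q x + c^T x + lambda^T (A x - b)
Stationarity (grad_x L = 0): Q x + c + A^T lambda = 0.
Primal feasibility: A x = b.

This gives the KKT block system:
  [ Q   A^T ] [ x     ]   [-c ]
  [ A    0  ] [ lambda ] = [ b ]

Solving the linear system:
  x*      = (2, 0.5405, -2.2703)
  lambda* = (4.6757, 22)
  f(x*)   = 18.6486

x* = (2, 0.5405, -2.2703), lambda* = (4.6757, 22)


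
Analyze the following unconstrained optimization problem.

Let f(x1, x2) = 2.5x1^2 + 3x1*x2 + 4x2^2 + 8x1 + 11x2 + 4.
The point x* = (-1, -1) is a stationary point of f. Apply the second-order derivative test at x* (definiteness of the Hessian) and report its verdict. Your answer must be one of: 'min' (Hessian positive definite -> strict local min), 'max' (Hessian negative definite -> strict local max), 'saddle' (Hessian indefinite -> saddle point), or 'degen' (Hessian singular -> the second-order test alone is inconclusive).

Compute the Hessian H = grad^2 f:
  H = [[5, 3], [3, 8]]
Verify stationarity: grad f(x*) = H x* + g = (0, 0).
Eigenvalues of H: 3.1459, 9.8541.
Both eigenvalues > 0, so H is positive definite -> x* is a strict local min.

min


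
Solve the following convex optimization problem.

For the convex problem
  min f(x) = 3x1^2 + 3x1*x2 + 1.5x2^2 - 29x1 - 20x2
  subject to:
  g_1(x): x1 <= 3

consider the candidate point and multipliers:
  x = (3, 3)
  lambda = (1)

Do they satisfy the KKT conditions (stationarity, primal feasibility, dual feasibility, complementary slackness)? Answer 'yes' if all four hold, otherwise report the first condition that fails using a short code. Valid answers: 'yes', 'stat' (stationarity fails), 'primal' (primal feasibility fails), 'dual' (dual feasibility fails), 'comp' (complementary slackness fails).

Gradient of f: grad f(x) = Q x + c = (-2, -2)
Constraint values g_i(x) = a_i^T x - b_i:
  g_1((3, 3)) = 0
Stationarity residual: grad f(x) + sum_i lambda_i a_i = (-1, -2)
  -> stationarity FAILS
Primal feasibility (all g_i <= 0): OK
Dual feasibility (all lambda_i >= 0): OK
Complementary slackness (lambda_i * g_i(x) = 0 for all i): OK

Verdict: the first failing condition is stationarity -> stat.

stat


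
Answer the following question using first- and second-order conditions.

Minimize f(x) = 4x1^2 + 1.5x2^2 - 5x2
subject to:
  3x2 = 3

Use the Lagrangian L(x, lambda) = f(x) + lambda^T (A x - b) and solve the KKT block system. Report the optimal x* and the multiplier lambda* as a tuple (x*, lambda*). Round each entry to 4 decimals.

Form the Lagrangian:
  L(x, lambda) = (1/2) x^T Q x + c^T x + lambda^T (A x - b)
Stationarity (grad_x L = 0): Q x + c + A^T lambda = 0.
Primal feasibility: A x = b.

This gives the KKT block system:
  [ Q   A^T ] [ x     ]   [-c ]
  [ A    0  ] [ lambda ] = [ b ]

Solving the linear system:
  x*      = (0, 1)
  lambda* = (0.6667)
  f(x*)   = -3.5

x* = (0, 1), lambda* = (0.6667)


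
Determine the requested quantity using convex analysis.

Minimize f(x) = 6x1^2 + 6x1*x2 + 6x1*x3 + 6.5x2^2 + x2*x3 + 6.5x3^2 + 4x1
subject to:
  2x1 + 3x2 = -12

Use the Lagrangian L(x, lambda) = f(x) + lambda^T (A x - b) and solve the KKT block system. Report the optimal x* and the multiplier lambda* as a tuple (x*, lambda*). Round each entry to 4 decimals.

Form the Lagrangian:
  L(x, lambda) = (1/2) x^T Q x + c^T x + lambda^T (A x - b)
Stationarity (grad_x L = 0): Q x + c + A^T lambda = 0.
Primal feasibility: A x = b.

This gives the KKT block system:
  [ Q   A^T ] [ x     ]   [-c ]
  [ A    0  ] [ lambda ] = [ b ]

Solving the linear system:
  x*      = (-2.1486, -2.5676, 1.1892)
  lambda* = (15.027)
  f(x*)   = 85.8649

x* = (-2.1486, -2.5676, 1.1892), lambda* = (15.027)


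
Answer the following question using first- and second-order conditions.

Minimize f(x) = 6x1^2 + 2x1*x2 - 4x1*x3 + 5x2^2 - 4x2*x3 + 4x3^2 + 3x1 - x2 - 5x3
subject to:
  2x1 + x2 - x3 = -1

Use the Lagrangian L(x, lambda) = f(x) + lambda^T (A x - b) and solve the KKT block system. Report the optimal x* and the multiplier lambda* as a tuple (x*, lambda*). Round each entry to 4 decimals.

Form the Lagrangian:
  L(x, lambda) = (1/2) x^T Q x + c^T x + lambda^T (A x - b)
Stationarity (grad_x L = 0): Q x + c + A^T lambda = 0.
Primal feasibility: A x = b.

This gives the KKT block system:
  [ Q   A^T ] [ x     ]   [-c ]
  [ A    0  ] [ lambda ] = [ b ]

Solving the linear system:
  x*      = (-0.2541, 0.3525, 0.8443)
  lambda* = (1.3607)
  f(x*)   = -1.9877

x* = (-0.2541, 0.3525, 0.8443), lambda* = (1.3607)
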